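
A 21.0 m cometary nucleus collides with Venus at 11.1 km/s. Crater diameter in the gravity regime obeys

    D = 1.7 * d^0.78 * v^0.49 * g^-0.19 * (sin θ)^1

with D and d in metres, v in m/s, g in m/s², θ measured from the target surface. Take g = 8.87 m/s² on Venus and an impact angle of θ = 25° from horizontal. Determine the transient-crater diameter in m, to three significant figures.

D ≈ 490 m

In SI units: v = 11100 m/s.
d^0.78 = 21^0.78 = 10.75
v^0.49 = 11100^0.49 = 95.99
g^-0.19 = 8.87^-0.19 = 0.6605
(sin 25°)^1 = 0.4226^1 = 0.4226
D = 1.7 × 10.75 × 95.99 × 0.6605 × 0.4226 = 489.6 m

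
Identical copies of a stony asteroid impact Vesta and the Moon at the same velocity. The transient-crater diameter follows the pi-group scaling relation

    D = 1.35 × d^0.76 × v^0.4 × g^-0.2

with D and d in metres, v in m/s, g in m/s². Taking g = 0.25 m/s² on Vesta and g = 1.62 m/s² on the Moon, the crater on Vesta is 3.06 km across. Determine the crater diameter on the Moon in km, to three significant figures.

All impactor-dependent factors cancel in the ratio, leaving D_Moon/D_Vesta = (g_Moon/g_Vesta)^-0.2.
(1.62/0.25)^-0.2 = 6.480^-0.2 = 0.6882
D_Moon = 0.6882 × 3.06 km = 2.11 km

D ≈ 2.11 km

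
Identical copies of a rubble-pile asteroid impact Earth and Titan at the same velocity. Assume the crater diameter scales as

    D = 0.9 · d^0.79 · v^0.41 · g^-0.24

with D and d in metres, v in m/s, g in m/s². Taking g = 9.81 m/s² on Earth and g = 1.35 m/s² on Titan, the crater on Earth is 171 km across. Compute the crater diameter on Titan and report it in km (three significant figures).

All impactor-dependent factors cancel in the ratio, leaving D_Titan/D_Earth = (g_Titan/g_Earth)^-0.24.
(1.35/9.81)^-0.24 = 0.1376^-0.24 = 1.610
D_Titan = 1.610 × 171 km = 275 km

D ≈ 275 km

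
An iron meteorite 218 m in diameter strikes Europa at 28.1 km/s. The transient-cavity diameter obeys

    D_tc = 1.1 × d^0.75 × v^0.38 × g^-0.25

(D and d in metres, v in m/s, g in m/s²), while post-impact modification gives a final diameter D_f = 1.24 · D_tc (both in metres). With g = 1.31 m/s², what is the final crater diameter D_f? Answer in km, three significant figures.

D_f ≈ 3.55 km

v = 28100 m/s.
d^0.75 = 218^0.75 = 56.73
v^0.38 = 28100^0.38 = 49.04
g^-0.25 = 1.31^-0.25 = 0.9347
D_tc = 1.1 × 56.73 × 49.04 × 0.9347 = 2860 m
D_f = 1.24 × 2860 = 3546 m
     = 3.546 km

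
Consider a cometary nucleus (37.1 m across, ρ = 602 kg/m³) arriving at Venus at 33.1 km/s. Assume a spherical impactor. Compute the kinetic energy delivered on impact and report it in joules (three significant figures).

v = 33100 m/s.
Mass m = (π/6) ρ d³ = (π/6) × 602 × (37.1)³ = 1.610 × 10^7 kg
E = ½ m v² = 0.5 × 1.610 × 10^7 × (33100)² = 8.820 × 10^15 J

E ≈ 8.82 × 10^15 J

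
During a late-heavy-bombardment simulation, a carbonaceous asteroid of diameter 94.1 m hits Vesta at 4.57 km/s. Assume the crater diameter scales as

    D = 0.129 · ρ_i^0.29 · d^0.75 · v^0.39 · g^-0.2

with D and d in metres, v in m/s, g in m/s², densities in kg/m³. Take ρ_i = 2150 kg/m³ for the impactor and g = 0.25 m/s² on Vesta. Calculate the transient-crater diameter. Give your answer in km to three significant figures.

In SI units: v = 4570 m/s.
ρ_i^0.29 = 2150^0.29 = 9.256
d^0.75 = 94.1^0.75 = 30.21
v^0.39 = 4570^0.39 = 26.75
g^-0.2 = 0.25^-0.2 = 1.320
D = 0.129 × 9.256 × 30.21 × 26.75 × 1.320 = 1274 m
   = 1.274 km

D ≈ 1.27 km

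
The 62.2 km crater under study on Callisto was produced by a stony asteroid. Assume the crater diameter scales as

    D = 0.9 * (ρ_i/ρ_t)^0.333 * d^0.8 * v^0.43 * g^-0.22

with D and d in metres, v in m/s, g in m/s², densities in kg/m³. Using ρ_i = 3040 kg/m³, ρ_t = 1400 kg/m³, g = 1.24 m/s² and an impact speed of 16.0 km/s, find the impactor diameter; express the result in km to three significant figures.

Rearranging for d: d = [D / (0.9 · (3040/1400)^0.333 · 16000^0.43 · 1.24^-0.22)]^(1/0.8).
D = 62200 m.
(3040/1400)^0.333 = 1.295
16000^0.43 = 64.23
1.24^-0.22 = 0.9538
Denominator = 0.9 × 1.295 × 64.23 × 0.9538 = 71.40
D / 71.40 = 62200 / 71.40 = 871.1
d = 871.1^(1/0.8) = 871.1^1.25 = 4732 m

d ≈ 4.73 km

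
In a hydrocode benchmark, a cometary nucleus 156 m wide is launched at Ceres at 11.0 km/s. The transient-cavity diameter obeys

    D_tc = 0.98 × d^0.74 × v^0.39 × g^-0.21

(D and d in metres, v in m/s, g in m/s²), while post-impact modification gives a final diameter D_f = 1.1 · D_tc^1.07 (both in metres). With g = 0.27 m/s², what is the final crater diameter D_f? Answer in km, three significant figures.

D_f ≈ 3.83 km

v = 11000 m/s.
d^0.74 = 156^0.74 = 41.97
v^0.39 = 11000^0.39 = 37.68
g^-0.21 = 0.27^-0.21 = 1.316
D_tc = 0.98 × 41.97 × 37.68 × 1.316 = 2040 m
D_f = 1.1 × (2040)^1.07 = 3826 m
     = 3.826 km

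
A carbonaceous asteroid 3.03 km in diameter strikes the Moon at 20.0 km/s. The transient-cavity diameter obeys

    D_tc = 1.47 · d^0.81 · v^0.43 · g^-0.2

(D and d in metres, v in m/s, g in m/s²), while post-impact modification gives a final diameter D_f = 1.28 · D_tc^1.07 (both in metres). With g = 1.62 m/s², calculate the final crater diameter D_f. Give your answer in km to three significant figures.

D_f ≈ 173 km

In SI: d = 3030 m, v = 20000 m/s.
d^0.81 = 3030^0.81 = 660.6
v^0.43 = 20000^0.43 = 70.70
g^-0.2 = 1.62^-0.2 = 0.9080
D_tc = 1.47 × 660.6 × 70.70 × 0.9080 = 62340 m
D_f = 1.28 × (62340)^1.07 = 1.728 × 10^5 m
     = 172.8 km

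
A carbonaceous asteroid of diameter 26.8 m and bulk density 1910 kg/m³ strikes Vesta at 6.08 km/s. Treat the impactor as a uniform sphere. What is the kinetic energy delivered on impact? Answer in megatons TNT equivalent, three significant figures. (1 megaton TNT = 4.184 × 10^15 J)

v = 6080 m/s.
Mass m = (π/6) ρ d³ = (π/6) × 1910 × (26.8)³ = 1.925 × 10^7 kg
E = ½ m v² = 0.5 × 1.925 × 10^7 × (6080)² = 3.558 × 10^14 J
   = 3.558 × 10^14 / 4.184×10^15 = 0.08504 Mt

E ≈ 0.0850 Mt TNT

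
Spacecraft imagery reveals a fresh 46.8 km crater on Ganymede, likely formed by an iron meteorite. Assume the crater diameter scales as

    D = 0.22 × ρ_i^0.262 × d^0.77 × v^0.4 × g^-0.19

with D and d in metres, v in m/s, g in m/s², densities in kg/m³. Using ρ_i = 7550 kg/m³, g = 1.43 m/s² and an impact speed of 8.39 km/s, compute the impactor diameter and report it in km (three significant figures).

Rearranging for d: d = [D / (0.22 · 7550^0.262 · 8390^0.4 · 1.43^-0.19)]^(1/0.77).
D = 46800 m.
7550^0.262 = 10.38
8390^0.4 = 37.11
1.43^-0.19 = 0.9343
Denominator = 0.22 × 10.38 × 37.11 × 0.9343 = 79.18
D / 79.18 = 46800 / 79.18 = 591.1
d = 591.1^(1/0.77) = 591.1^1.2987 = 3977 m

d ≈ 3.98 km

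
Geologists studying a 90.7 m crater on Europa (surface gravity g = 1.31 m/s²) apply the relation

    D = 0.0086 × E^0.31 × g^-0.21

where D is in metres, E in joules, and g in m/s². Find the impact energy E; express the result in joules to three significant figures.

Rearranging: E = [D / (0.0086 · g^-0.21)]^(1/0.31).
g^-0.21 = 1.31^-0.21 = 0.9449
D / (0.0086 × 0.9449) = 90.7 / (8.126 × 10^-3) = 1.116 × 10^4
E = (1.116 × 10^4)^3.2258 = 1.140 × 10^13 J

E ≈ 1.14 × 10^13 J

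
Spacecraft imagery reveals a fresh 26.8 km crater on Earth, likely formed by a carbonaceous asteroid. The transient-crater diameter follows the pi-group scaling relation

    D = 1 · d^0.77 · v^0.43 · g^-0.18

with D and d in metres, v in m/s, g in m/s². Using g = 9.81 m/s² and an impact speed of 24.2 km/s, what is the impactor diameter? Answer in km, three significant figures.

d ≈ 3.42 km

Rearranging for d: d = [D / (1 · 24200^0.43 · 9.81^-0.18)]^(1/0.77).
D = 26800 m.
24200^0.43 = 76.74
9.81^-0.18 = 0.6630
Denominator = 1 × 76.74 × 0.6630 = 50.88
D / 50.88 = 26800 / 50.88 = 526.7
d = 526.7^(1/0.77) = 526.7^1.2987 = 3424 m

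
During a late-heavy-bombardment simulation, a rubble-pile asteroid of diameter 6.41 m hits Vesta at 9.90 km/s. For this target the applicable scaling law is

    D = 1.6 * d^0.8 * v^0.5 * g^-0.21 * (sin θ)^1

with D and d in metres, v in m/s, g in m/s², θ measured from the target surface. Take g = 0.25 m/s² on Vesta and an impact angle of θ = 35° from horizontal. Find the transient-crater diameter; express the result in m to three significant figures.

D ≈ 540 m

In SI units: v = 9900 m/s.
d^0.8 = 6.41^0.8 = 4.421
v^0.5 = 9900^0.5 = 99.50
g^-0.21 = 0.25^-0.21 = 1.338
(sin 35°)^1 = 0.5736^1 = 0.5736
D = 1.6 × 4.421 × 99.50 × 1.338 × 0.5736 = 540.2 m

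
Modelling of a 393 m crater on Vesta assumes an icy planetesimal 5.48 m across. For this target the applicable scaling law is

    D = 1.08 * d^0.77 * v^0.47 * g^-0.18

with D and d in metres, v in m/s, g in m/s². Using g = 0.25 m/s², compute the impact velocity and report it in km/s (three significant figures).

Rearranging for v: v = [D / (1.08 · 5.48^0.77 · 0.25^-0.18)]^(1/0.47).
5.48^0.77 = 3.706
0.25^-0.18 = 1.283
Denominator = 1.08 × 3.706 × 1.283 = 5.135
D / 5.135 = 393 / 5.135 = 76.53
v = 76.53^(1/0.47) = 76.53^2.1277 = 10191 m/s

v ≈ 10.2 km/s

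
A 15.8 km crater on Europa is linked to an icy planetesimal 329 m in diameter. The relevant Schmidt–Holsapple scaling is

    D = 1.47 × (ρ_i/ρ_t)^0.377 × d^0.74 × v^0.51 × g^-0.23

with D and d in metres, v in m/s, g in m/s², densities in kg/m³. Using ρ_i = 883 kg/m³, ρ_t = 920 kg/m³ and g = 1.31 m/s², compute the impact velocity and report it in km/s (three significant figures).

Rearranging for v: v = [D / (1.47 · (883/920)^0.377 · 329^0.74 · 1.31^-0.23)]^(1/0.51).
D = 15800 m.
(883/920)^0.377 = 0.9846
329^0.74 = 72.90
1.31^-0.23 = 0.9398
Denominator = 1.47 × 0.9846 × 72.90 × 0.9398 = 99.16
D / 99.16 = 15800 / 99.16 = 159.3
v = 159.3^(1/0.51) = 159.3^1.9608 = 20802 m/s

v ≈ 20.8 km/s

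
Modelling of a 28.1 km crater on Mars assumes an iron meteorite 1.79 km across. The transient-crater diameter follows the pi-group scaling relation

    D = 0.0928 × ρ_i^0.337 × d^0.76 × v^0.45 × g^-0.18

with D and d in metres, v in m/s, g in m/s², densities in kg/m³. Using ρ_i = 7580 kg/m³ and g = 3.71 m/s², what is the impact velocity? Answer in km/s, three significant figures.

Rearranging for v: v = [D / (0.0928 · 7580^0.337 · 1790^0.76 · 3.71^-0.18)]^(1/0.45).
D = 28100 m.
7580^0.337 = 20.30
1790^0.76 = 296.6
3.71^-0.18 = 0.7898
Denominator = 0.0928 × 20.30 × 296.6 × 0.7898 = 441.3
D / 441.3 = 28100 / 441.3 = 63.68
v = 63.68^(1/0.45) = 63.68^2.2222 = 10206 m/s

v ≈ 10.2 km/s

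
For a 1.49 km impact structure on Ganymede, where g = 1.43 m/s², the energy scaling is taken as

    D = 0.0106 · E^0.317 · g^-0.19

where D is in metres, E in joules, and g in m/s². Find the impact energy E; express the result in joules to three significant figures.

Rearranging: E = [D / (0.0106 · g^-0.19)]^(1/0.317).
D = 1490 m.
g^-0.19 = 1.43^-0.19 = 0.9343
D / (0.0106 × 0.9343) = 1490 / (9.904 × 10^-3) = 1.504 × 10^5
E = (1.504 × 10^5)^3.1546 = 2.149 × 10^16 J

E ≈ 2.15 × 10^16 J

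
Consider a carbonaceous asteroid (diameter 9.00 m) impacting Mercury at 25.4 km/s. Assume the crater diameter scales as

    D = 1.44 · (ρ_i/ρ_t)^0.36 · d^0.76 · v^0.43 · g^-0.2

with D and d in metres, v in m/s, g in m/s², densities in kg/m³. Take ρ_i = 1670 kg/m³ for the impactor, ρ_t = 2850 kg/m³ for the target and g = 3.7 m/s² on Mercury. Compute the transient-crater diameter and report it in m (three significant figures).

In SI units: v = 25400 m/s.
(ρ_i/ρ_t)^0.36 = (1670/2850)^0.36 = 0.8250
d^0.76 = 9^0.76 = 5.312
v^0.43 = 25400^0.43 = 78.36
g^-0.2 = 3.7^-0.2 = 0.7698
D = 1.44 × 0.8250 × 5.312 × 78.36 × 0.7698 = 380.7 m

D ≈ 381 m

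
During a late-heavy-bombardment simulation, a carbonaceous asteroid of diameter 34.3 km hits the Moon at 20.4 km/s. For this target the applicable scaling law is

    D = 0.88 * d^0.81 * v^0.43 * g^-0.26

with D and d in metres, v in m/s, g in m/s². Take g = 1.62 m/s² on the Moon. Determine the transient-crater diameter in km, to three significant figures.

In SI units: d = 34300 m, v = 20400 m/s.
d^0.81 = 34300^0.81 = 4716
v^0.43 = 20400^0.43 = 71.31
g^-0.26 = 1.62^-0.26 = 0.8821
D = 0.88 × 4716 × 71.31 × 0.8821 = 2.611 × 10^5 m
   = 261.1 km

D ≈ 261 km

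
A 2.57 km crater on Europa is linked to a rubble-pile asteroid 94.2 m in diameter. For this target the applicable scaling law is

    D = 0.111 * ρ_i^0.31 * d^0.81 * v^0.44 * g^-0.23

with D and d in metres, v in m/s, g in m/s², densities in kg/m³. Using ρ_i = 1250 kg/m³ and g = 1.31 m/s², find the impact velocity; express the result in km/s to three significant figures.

v ≈ 14.6 km/s

Rearranging for v: v = [D / (0.111 · 1250^0.31 · 94.2^0.81 · 1.31^-0.23)]^(1/0.44).
D = 2570 m.
1250^0.31 = 9.121
94.2^0.81 = 39.72
1.31^-0.23 = 0.9398
Denominator = 0.111 × 9.121 × 39.72 × 0.9398 = 37.79
D / 37.79 = 2570 / 37.79 = 68.01
v = 68.01^(1/0.44) = 68.01^2.2727 = 14618 m/s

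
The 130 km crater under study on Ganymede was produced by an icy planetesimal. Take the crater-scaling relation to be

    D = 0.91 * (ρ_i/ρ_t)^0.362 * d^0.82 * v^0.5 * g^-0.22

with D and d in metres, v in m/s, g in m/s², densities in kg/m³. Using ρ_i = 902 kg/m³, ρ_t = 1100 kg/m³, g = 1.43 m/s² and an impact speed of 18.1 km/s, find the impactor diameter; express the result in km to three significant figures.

Rearranging for d: d = [D / (0.91 · (902/1100)^0.362 · 18100^0.5 · 1.43^-0.22)]^(1/0.82).
D = 130000 m.
(902/1100)^0.362 = 0.9307
18100^0.5 = 134.5
1.43^-0.22 = 0.9243
Denominator = 0.91 × 0.9307 × 134.5 × 0.9243 = 105.3
D / 105.3 = 130000 / 105.3 = 1235
d = 1235^(1/0.82) = 1235^1.2195 = 5892 m

d ≈ 5.89 km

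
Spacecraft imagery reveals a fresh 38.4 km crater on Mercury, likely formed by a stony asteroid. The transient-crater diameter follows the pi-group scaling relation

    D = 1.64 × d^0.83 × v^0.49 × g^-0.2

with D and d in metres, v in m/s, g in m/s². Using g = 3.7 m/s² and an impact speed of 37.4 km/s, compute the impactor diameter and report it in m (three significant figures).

d ≈ 503 m

Rearranging for d: d = [D / (1.64 · 37400^0.49 · 3.7^-0.2)]^(1/0.83).
D = 38400 m.
37400^0.49 = 174.1
3.7^-0.2 = 0.7698
Denominator = 1.64 × 174.1 × 0.7698 = 219.8
D / 219.8 = 38400 / 219.8 = 174.7
d = 174.7^(1/0.83) = 174.7^1.2048 = 502.9 m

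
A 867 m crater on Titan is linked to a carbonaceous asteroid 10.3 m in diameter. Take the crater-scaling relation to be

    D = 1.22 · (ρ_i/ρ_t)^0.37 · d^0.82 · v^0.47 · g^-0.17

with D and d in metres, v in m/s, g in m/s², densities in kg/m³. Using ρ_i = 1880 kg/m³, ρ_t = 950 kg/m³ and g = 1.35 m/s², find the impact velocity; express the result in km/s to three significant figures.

Rearranging for v: v = [D / (1.22 · (1880/950)^0.37 · 10.3^0.82 · 1.35^-0.17)]^(1/0.47).
(1880/950)^0.37 = 1.287
10.3^0.82 = 6.769
1.35^-0.17 = 0.9503
Denominator = 1.22 × 1.287 × 6.769 × 0.9503 = 10.10
D / 10.10 = 867 / 10.10 = 85.84
v = 85.84^(1/0.47) = 85.84^2.1277 = 13011 m/s

v ≈ 13.0 km/s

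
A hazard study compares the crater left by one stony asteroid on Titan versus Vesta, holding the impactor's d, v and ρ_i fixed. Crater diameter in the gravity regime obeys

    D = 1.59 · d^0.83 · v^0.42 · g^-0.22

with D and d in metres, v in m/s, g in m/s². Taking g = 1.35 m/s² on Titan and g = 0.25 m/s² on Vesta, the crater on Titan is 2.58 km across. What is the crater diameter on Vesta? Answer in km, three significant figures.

All impactor-dependent factors cancel in the ratio, leaving D_Vesta/D_Titan = (g_Vesta/g_Titan)^-0.22.
(0.25/1.35)^-0.22 = 0.1852^-0.22 = 1.449
D_Vesta = 1.449 × 2.58 km = 3.74 km

D ≈ 3.74 km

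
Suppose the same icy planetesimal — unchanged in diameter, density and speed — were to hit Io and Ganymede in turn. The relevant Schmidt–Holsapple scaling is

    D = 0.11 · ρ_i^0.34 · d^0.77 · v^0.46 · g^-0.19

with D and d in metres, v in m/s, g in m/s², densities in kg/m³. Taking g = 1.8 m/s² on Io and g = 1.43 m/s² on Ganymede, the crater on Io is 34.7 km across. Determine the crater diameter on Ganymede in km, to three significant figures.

D ≈ 36.3 km

All impactor-dependent factors cancel in the ratio, leaving D_Ganymede/D_Io = (g_Ganymede/g_Io)^-0.19.
(1.43/1.8)^-0.19 = 0.7944^-0.19 = 1.045
D_Ganymede = 1.045 × 34.7 km = 36.3 km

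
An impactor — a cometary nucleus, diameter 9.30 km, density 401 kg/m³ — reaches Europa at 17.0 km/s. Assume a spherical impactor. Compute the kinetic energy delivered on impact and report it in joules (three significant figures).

E ≈ 2.44 × 10^22 J

d = 9300 m; v = 17000 m/s.
Mass m = (π/6) ρ d³ = (π/6) × 401 × (9300)³ = 1.689 × 10^14 kg
E = ½ m v² = 0.5 × 1.689 × 10^14 × (17000)² = 2.441 × 10^22 J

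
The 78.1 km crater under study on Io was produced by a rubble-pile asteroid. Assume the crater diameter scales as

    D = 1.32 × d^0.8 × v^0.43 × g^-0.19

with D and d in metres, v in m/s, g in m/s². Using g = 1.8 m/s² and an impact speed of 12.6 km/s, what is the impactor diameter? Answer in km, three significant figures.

d ≈ 6.63 km

Rearranging for d: d = [D / (1.32 · 12600^0.43 · 1.8^-0.19)]^(1/0.8).
D = 78100 m.
12600^0.43 = 57.96
1.8^-0.19 = 0.8943
Denominator = 1.32 × 57.96 × 0.8943 = 68.42
D / 68.42 = 78100 / 68.42 = 1141
d = 1141^(1/0.8) = 1141^1.25 = 6631 m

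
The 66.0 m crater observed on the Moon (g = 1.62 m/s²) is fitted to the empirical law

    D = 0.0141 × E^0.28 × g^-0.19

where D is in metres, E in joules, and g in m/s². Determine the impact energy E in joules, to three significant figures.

E ≈ 1.78 × 10^13 J

Rearranging: E = [D / (0.0141 · g^-0.19)]^(1/0.28).
g^-0.19 = 1.62^-0.19 = 0.9124
D / (0.0141 × 0.9124) = 66 / (0.01286) = 5.132 × 10^3
E = (5.132 × 10^3)^3.5714 = 1.782 × 10^13 J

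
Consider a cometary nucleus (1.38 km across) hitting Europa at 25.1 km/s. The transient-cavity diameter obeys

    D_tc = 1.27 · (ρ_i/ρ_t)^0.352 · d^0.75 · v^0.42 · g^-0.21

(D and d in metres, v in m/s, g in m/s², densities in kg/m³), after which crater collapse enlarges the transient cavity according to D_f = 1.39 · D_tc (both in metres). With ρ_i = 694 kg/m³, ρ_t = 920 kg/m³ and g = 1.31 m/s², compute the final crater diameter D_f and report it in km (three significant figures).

D_f ≈ 24.1 km

In SI: d = 1380 m, v = 25100 m/s.
(ρ_i/ρ_t)^0.352 = (694/920)^0.352 = 0.9055
d^0.75 = 1380^0.75 = 226.4
v^0.42 = 25100^0.42 = 70.45
g^-0.21 = 1.31^-0.21 = 0.9449
D_tc = 1.27 × 0.9055 × 226.4 × 70.45 × 0.9449 = 17330 m
D_f = 1.39 × 17330 = 24089 m
     = 24.09 km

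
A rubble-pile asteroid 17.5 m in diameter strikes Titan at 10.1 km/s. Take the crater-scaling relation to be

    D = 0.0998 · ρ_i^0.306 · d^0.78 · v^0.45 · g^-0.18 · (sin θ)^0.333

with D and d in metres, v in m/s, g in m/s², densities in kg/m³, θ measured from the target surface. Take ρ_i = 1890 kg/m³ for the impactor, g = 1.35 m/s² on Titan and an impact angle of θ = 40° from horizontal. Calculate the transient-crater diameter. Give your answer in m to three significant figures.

In SI units: v = 10100 m/s.
ρ_i^0.306 = 1890^0.306 = 10.06
d^0.78 = 17.5^0.78 = 9.323
v^0.45 = 10100^0.45 = 63.38
g^-0.18 = 1.35^-0.18 = 0.9474
(sin 40°)^0.333 = 0.6428^0.333 = 0.8632
D = 0.0998 × 10.06 × 9.323 × 63.38 × 0.9474 × 0.8632 = 485.2 m

D ≈ 485 m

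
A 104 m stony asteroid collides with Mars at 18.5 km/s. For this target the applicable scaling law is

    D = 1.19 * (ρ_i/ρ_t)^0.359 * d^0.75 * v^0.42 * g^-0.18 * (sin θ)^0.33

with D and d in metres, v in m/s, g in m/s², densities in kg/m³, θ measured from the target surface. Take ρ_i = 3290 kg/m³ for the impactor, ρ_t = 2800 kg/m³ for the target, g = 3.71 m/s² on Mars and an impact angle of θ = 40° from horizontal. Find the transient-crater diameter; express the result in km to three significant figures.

In SI units: v = 18500 m/s.
(ρ_i/ρ_t)^0.359 = (3290/2800)^0.359 = 1.060
d^0.75 = 104^0.75 = 32.57
v^0.42 = 18500^0.42 = 61.97
g^-0.18 = 3.71^-0.18 = 0.7898
(sin 40°)^0.33 = 0.6428^0.33 = 0.8643
D = 1.19 × 1.060 × 32.57 × 61.97 × 0.7898 × 0.8643 = 1738 m
   = 1.738 km

D ≈ 1.74 km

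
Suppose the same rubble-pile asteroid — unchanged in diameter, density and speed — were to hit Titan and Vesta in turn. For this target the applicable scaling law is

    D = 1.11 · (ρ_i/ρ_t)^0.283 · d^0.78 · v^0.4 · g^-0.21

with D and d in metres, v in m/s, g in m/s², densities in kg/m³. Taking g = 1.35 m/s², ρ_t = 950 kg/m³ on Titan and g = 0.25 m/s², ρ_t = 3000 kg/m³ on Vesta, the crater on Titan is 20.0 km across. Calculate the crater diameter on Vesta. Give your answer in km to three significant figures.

The impactor-only factors (d, v, ρ_i) cancel in the ratio, leaving D_Vesta/D_Titan = (g_Vesta/g_Titan)^-0.21 · (ρ_t,Titan/ρ_t,Vesta)^0.283.
(0.25/1.35)^-0.21 = 0.1852^-0.21 = 1.425
(950/3000)^0.283 = 0.3167^0.283 = 0.7222
Ratio = 1.425 × 0.7222 = 1.029
D_Vesta = 1.029 × 20.0 km = 20.6 km

D ≈ 20.6 km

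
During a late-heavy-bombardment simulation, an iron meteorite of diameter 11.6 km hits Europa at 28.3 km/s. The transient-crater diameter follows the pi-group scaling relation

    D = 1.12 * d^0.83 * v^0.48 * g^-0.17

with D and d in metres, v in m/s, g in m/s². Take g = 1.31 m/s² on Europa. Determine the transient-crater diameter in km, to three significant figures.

In SI units: d = 11600 m, v = 28300 m/s.
d^0.83 = 11600^0.83 = 2363
v^0.48 = 28300^0.48 = 137.0
g^-0.17 = 1.31^-0.17 = 0.9551
D = 1.12 × 2363 × 137.0 × 0.9551 = 3.463 × 10^5 m
   = 346.3 km

D ≈ 346 km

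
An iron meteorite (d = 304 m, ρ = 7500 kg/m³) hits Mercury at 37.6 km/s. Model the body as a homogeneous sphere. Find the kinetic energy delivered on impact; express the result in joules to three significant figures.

v = 37600 m/s.
Mass m = (π/6) ρ d³ = (π/6) × 7500 × (304)³ = 1.103 × 10^11 kg
E = ½ m v² = 0.5 × 1.103 × 10^11 × (37600)² = 7.797 × 10^19 J

E ≈ 7.80 × 10^19 J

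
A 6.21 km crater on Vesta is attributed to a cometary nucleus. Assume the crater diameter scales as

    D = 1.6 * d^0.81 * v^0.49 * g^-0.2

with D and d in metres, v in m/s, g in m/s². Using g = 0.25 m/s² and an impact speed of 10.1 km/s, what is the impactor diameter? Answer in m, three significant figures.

Rearranging for d: d = [D / (1.6 · 10100^0.49 · 0.25^-0.2)]^(1/0.81).
D = 6210 m.
10100^0.49 = 91.65
0.25^-0.2 = 1.320
Denominator = 1.6 × 91.65 × 1.320 = 193.6
D / 193.6 = 6210 / 193.6 = 32.08
d = 32.08^(1/0.81) = 32.08^1.2346 = 72.38 m

d ≈ 72.4 m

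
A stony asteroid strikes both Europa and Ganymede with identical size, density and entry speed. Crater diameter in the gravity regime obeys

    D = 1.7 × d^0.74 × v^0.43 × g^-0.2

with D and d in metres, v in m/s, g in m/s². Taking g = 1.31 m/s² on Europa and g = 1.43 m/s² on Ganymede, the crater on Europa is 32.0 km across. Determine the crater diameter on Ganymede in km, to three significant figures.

D ≈ 31.4 km

All impactor-dependent factors cancel in the ratio, leaving D_Ganymede/D_Europa = (g_Ganymede/g_Europa)^-0.2.
(1.43/1.31)^-0.2 = 1.092^-0.2 = 0.9826
D_Ganymede = 0.9826 × 32.0 km = 31.4 km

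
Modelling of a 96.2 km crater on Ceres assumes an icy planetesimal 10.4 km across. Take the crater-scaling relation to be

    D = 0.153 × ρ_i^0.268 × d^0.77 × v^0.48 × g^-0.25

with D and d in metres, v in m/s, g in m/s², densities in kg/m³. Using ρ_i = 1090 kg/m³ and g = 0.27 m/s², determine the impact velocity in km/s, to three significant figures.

Rearranging for v: v = [D / (0.153 · 1090^0.268 · 10400^0.77 · 0.27^-0.25)]^(1/0.48).
D = 96200 m.
1090^0.268 = 6.517
10400^0.77 = 1239
0.27^-0.25 = 1.387
Denominator = 0.153 × 6.517 × 1239 × 1.387 = 1714
D / 1714 = 96200 / 1714 = 56.13
v = 56.13^(1/0.48) = 56.13^2.0833 = 4407 m/s

v ≈ 4.41 km/s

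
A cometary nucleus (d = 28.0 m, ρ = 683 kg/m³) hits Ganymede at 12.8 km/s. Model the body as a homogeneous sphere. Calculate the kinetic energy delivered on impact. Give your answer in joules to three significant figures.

E ≈ 6.43 × 10^14 J

v = 12800 m/s.
Mass m = (π/6) ρ d³ = (π/6) × 683 × (28)³ = 7.850 × 10^6 kg
E = ½ m v² = 0.5 × 7.850 × 10^6 × (12800)² = 6.431 × 10^14 J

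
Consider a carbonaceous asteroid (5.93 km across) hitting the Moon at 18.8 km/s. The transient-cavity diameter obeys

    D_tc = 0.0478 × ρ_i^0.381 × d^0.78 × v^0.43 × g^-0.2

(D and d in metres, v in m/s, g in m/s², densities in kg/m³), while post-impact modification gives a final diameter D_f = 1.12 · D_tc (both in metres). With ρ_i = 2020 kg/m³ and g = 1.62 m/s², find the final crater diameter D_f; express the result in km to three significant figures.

In SI: d = 5930 m, v = 18800 m/s.
ρ_i^0.381 = 2020^0.381 = 18.17
d^0.78 = 5930^0.78 = 877.0
v^0.43 = 18800^0.43 = 68.85
g^-0.2 = 1.62^-0.2 = 0.9080
D_tc = 0.0478 × 18.17 × 877.0 × 68.85 × 0.9080 = 47620 m
D_f = 1.12 × 47620 = 53334 m
     = 53.33 km

D_f ≈ 53.3 km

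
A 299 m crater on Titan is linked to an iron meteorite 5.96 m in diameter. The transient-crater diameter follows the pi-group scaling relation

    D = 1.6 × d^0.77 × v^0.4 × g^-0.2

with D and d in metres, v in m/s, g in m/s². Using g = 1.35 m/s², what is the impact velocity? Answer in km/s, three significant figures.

Rearranging for v: v = [D / (1.6 · 5.96^0.77 · 1.35^-0.2)]^(1/0.4).
5.96^0.77 = 3.953
1.35^-0.2 = 0.9417
Denominator = 1.6 × 3.953 × 0.9417 = 5.956
D / 5.956 = 299 / 5.956 = 50.20
v = 50.20^(1/0.4) = 50.20^2.5 = 17855 m/s

v ≈ 17.9 km/s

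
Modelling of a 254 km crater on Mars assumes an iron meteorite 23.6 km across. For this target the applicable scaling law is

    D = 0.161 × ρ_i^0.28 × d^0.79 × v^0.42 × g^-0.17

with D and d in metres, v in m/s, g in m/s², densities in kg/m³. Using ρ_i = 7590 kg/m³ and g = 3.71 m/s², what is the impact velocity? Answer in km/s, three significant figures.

v ≈ 15.0 km/s

Rearranging for v: v = [D / (0.161 · 7590^0.28 · 23600^0.79 · 3.71^-0.17)]^(1/0.42).
D = 254000 m.
7590^0.28 = 12.20
23600^0.79 = 2848
3.71^-0.17 = 0.8002
Denominator = 0.161 × 12.20 × 2848 × 0.8002 = 4476
D / 4476 = 254000 / 4476 = 56.75
v = 56.75^(1/0.42) = 56.75^2.381 = 15004 m/s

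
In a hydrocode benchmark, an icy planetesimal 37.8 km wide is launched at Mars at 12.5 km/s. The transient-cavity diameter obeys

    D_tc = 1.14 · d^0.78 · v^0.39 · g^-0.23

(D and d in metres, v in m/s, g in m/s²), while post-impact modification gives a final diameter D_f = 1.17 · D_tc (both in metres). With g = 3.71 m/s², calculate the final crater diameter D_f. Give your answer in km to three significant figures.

D_f ≈ 145 km

In SI: d = 37800 m, v = 12500 m/s.
d^0.78 = 37800^0.78 = 3719
v^0.39 = 12500^0.39 = 39.61
g^-0.23 = 3.71^-0.23 = 0.7397
D_tc = 1.14 × 3719 × 39.61 × 0.7397 = 1.242 × 10^5 m
D_f = 1.17 × 1.242 × 10^5 = 1.453 × 10^5 m
     = 145.3 km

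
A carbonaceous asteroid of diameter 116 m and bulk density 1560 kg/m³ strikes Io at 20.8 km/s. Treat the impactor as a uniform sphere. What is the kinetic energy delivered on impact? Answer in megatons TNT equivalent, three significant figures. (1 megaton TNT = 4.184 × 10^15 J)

v = 20800 m/s.
Mass m = (π/6) ρ d³ = (π/6) × 1560 × (116)³ = 1.275 × 10^9 kg
E = ½ m v² = 0.5 × 1.275 × 10^9 × (20800)² = 2.758 × 10^17 J
   = 2.758 × 10^17 / 4.184×10^15 = 65.92 Mt

E ≈ 65.9 Mt TNT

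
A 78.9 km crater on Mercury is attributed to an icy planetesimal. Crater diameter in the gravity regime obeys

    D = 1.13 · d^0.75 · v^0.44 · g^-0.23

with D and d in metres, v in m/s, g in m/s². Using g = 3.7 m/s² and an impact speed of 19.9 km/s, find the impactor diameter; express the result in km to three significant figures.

Rearranging for d: d = [D / (1.13 · 19900^0.44 · 3.7^-0.23)]^(1/0.75).
D = 78900 m.
19900^0.44 = 77.89
3.7^-0.23 = 0.7401
Denominator = 1.13 × 77.89 × 0.7401 = 65.14
D / 65.14 = 78900 / 65.14 = 1211
d = 1211^(1/0.75) = 1211^1.3333 = 12905 m

d ≈ 12.9 km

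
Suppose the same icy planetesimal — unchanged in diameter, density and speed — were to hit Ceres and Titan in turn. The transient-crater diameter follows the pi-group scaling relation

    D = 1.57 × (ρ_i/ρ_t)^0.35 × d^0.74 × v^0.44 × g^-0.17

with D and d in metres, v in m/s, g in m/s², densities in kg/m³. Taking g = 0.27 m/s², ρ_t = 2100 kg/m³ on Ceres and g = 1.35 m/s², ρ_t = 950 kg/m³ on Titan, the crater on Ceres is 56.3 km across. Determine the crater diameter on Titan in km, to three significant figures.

The impactor-only factors (d, v, ρ_i) cancel in the ratio, leaving D_Titan/D_Ceres = (g_Titan/g_Ceres)^-0.17 · (ρ_t,Ceres/ρ_t,Titan)^0.35.
(1.35/0.27)^-0.17 = 5.000^-0.17 = 0.7606
(2100/950)^0.35 = 2.211^0.35 = 1.320
Ratio = 0.7606 × 1.320 = 1.004
D_Titan = 1.004 × 56.3 km = 56.5 km

D ≈ 56.5 km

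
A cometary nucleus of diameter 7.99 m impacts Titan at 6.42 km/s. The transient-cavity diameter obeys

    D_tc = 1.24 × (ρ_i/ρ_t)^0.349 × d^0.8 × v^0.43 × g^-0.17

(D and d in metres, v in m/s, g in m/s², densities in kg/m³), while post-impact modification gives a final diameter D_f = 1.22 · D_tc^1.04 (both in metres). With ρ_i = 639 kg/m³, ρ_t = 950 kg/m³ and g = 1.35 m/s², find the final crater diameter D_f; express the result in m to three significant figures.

D_f ≈ 356 m

v = 6420 m/s.
(ρ_i/ρ_t)^0.349 = (639/950)^0.349 = 0.8708
d^0.8 = 7.99^0.8 = 5.273
v^0.43 = 6420^0.43 = 43.38
g^-0.17 = 1.35^-0.17 = 0.9503
D_tc = 1.24 × 0.8708 × 5.273 × 43.38 × 0.9503 = 234.7 m
D_f = 1.22 × (234.7)^1.04 = 356.2 m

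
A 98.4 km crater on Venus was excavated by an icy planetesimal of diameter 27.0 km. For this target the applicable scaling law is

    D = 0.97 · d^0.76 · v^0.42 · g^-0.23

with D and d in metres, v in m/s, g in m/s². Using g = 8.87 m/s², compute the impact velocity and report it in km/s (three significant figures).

Rearranging for v: v = [D / (0.97 · 27000^0.76 · 8.87^-0.23)]^(1/0.42).
D = 98400 m.
27000^0.76 = 2333
8.87^-0.23 = 0.6053
Denominator = 0.97 × 2333 × 0.6053 = 1370
D / 1370 = 98400 / 1370 = 71.82
v = 71.82^(1/0.42) = 71.82^2.381 = 26286 m/s

v ≈ 26.3 km/s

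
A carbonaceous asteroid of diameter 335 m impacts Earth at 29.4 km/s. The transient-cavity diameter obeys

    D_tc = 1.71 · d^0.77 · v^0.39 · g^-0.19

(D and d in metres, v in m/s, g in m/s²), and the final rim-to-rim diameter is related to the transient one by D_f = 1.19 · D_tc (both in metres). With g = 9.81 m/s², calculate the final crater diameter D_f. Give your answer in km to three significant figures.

D_f ≈ 6.41 km

v = 29400 m/s.
d^0.77 = 335^0.77 = 87.96
v^0.39 = 29400^0.39 = 55.29
g^-0.19 = 9.81^-0.19 = 0.6480
D_tc = 1.71 × 87.96 × 55.29 × 0.6480 = 5389 m
D_f = 1.19 × 5389 = 6413 m
     = 6.413 km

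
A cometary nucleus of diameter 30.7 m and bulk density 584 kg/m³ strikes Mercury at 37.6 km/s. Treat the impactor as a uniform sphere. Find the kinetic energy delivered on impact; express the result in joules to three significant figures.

v = 37600 m/s.
Mass m = (π/6) ρ d³ = (π/6) × 584 × (30.7)³ = 8.848 × 10^6 kg
E = ½ m v² = 0.5 × 8.848 × 10^6 × (37600)² = 6.254 × 10^15 J

E ≈ 6.25 × 10^15 J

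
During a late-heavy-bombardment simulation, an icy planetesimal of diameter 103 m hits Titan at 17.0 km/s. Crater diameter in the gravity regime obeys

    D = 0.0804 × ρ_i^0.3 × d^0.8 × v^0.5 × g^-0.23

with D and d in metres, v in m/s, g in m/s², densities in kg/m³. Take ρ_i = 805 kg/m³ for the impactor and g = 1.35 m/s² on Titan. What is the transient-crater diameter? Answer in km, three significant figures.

In SI units: v = 17000 m/s.
ρ_i^0.3 = 805^0.3 = 7.443
d^0.8 = 103^0.8 = 40.76
v^0.5 = 17000^0.5 = 130.4
g^-0.23 = 1.35^-0.23 = 0.9333
D = 0.0804 × 7.443 × 40.76 × 130.4 × 0.9333 = 2969 m
   = 2.969 km

D ≈ 2.97 km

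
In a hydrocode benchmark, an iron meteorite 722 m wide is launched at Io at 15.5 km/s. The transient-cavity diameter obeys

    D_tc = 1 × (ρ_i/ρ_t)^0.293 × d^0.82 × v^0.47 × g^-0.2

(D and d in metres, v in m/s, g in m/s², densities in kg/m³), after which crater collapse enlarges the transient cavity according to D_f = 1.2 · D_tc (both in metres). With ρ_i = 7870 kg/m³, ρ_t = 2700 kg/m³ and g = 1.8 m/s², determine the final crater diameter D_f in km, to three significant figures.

v = 15500 m/s.
(ρ_i/ρ_t)^0.293 = (7870/2700)^0.293 = 1.368
d^0.82 = 722^0.82 = 220.8
v^0.47 = 15500^0.47 = 93.21
g^-0.2 = 1.8^-0.2 = 0.8891
D_tc = 1 × 1.368 × 220.8 × 93.21 × 0.8891 = 25030 m
D_f = 1.2 × 25030 = 30036 m
     = 30.04 km

D_f ≈ 30.0 km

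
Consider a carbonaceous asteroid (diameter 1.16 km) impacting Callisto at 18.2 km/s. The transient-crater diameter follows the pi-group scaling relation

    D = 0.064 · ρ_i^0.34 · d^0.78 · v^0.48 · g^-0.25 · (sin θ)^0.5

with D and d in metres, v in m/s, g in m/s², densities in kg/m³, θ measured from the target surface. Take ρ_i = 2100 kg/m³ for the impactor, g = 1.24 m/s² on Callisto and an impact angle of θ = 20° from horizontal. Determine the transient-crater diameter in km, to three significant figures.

In SI units: d = 1160 m, v = 18200 m/s.
ρ_i^0.34 = 2100^0.34 = 13.48
d^0.78 = 1160^0.78 = 245.6
v^0.48 = 18200^0.48 = 110.9
g^-0.25 = 1.24^-0.25 = 0.9476
(sin 20°)^0.5 = 0.3420^0.5 = 0.5848
D = 0.064 × 13.48 × 245.6 × 110.9 × 0.9476 × 0.5848 = 13022 m
   = 13.02 km

D ≈ 13.0 km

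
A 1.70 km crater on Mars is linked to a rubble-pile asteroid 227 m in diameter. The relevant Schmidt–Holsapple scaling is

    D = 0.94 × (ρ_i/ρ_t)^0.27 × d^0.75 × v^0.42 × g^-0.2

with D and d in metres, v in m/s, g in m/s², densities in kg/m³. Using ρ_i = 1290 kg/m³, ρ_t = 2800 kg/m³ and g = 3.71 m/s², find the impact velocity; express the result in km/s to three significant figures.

Rearranging for v: v = [D / (0.94 · (1290/2800)^0.27 · 227^0.75 · 3.71^-0.2)]^(1/0.42).
D = 1700 m.
(1290/2800)^0.27 = 0.8112
227^0.75 = 58.48
3.71^-0.2 = 0.7694
Denominator = 0.94 × 0.8112 × 58.48 × 0.7694 = 34.31
D / 34.31 = 1700 / 34.31 = 49.55
v = 49.55^(1/0.42) = 49.55^2.381 = 10862 m/s

v ≈ 10.9 km/s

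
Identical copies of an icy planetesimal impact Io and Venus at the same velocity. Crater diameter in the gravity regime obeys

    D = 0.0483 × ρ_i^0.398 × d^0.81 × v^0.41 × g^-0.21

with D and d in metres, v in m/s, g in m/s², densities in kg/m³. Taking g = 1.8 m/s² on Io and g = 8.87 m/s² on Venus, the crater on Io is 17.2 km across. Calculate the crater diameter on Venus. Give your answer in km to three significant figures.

All impactor-dependent factors cancel in the ratio, leaving D_Venus/D_Io = (g_Venus/g_Io)^-0.21.
(8.87/1.8)^-0.21 = 4.928^-0.21 = 0.7154
D_Venus = 0.7154 × 17.2 km = 12.3 km

D ≈ 12.3 km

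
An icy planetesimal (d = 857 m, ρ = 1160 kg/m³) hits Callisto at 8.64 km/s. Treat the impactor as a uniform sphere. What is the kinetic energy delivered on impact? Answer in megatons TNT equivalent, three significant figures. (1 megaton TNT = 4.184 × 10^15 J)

v = 8640 m/s.
Mass m = (π/6) ρ d³ = (π/6) × 1160 × (857)³ = 3.823 × 10^11 kg
E = ½ m v² = 0.5 × 3.823 × 10^11 × (8640)² = 1.427 × 10^19 J
   = 1.427 × 10^19 / 4.184×10^15 = 3411 Mt

E ≈ 3410 Mt TNT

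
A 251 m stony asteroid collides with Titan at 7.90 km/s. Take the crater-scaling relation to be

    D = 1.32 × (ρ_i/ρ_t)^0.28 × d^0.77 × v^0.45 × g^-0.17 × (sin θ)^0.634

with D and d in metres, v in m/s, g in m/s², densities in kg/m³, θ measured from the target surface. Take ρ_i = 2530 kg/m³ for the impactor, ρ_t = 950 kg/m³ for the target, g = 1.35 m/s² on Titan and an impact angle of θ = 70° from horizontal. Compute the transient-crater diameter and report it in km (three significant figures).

D ≈ 6.34 km

In SI units: v = 7900 m/s.
(ρ_i/ρ_t)^0.28 = (2530/950)^0.28 = 1.316
d^0.77 = 251^0.77 = 70.43
v^0.45 = 7900^0.45 = 56.75
g^-0.17 = 1.35^-0.17 = 0.9503
(sin 70°)^0.634 = 0.9397^0.634 = 0.9613
D = 1.32 × 1.316 × 70.43 × 56.75 × 0.9503 × 0.9613 = 6343 m
   = 6.343 km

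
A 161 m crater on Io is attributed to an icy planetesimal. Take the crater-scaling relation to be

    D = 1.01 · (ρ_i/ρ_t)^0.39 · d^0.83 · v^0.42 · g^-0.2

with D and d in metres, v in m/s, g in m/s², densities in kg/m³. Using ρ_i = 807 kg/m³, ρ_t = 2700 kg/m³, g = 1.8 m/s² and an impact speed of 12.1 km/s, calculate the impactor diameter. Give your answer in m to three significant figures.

Rearranging for d: d = [D / (1.01 · (807/2700)^0.39 · 12100^0.42 · 1.8^-0.2)]^(1/0.83).
(807/2700)^0.39 = 0.6244
12100^0.42 = 51.85
1.8^-0.2 = 0.8891
Denominator = 1.01 × 0.6244 × 51.85 × 0.8891 = 29.07
D / 29.07 = 161 / 29.07 = 5.538
d = 5.538^(1/0.83) = 5.538^1.2048 = 7.863 m

d ≈ 7.86 m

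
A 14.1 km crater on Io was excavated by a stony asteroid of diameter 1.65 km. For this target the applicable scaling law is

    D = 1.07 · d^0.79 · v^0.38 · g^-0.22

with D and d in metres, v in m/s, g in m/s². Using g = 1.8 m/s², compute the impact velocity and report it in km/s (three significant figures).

v ≈ 20.0 km/s

Rearranging for v: v = [D / (1.07 · 1650^0.79 · 1.8^-0.22)]^(1/0.38).
D = 14100 m.
1650^0.79 = 348.2
1.8^-0.22 = 0.8787
Denominator = 1.07 × 348.2 × 0.8787 = 327.4
D / 327.4 = 14100 / 327.4 = 43.07
v = 43.07^(1/0.38) = 43.07^2.6316 = 19975 m/s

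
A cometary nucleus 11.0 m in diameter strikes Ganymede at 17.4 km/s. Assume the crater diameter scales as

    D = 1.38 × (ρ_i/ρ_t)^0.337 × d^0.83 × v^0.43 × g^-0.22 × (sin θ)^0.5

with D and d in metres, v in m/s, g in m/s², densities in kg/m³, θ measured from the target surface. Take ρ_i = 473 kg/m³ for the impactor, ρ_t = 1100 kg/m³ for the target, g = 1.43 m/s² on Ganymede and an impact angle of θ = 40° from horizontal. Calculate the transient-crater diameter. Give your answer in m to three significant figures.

D ≈ 375 m

In SI units: v = 17400 m/s.
(ρ_i/ρ_t)^0.337 = (473/1100)^0.337 = 0.7525
d^0.83 = 11^0.83 = 7.317
v^0.43 = 17400^0.43 = 66.59
g^-0.22 = 1.43^-0.22 = 0.9243
(sin 40°)^0.5 = 0.6428^0.5 = 0.8017
D = 1.38 × 0.7525 × 7.317 × 66.59 × 0.9243 × 0.8017 = 374.9 m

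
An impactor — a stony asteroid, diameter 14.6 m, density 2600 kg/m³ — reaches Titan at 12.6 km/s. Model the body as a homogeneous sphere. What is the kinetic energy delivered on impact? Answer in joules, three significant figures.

E ≈ 3.36 × 10^14 J

v = 12600 m/s.
Mass m = (π/6) ρ d³ = (π/6) × 2600 × (14.6)³ = 4.237 × 10^6 kg
E = ½ m v² = 0.5 × 4.237 × 10^6 × (12600)² = 3.363 × 10^14 J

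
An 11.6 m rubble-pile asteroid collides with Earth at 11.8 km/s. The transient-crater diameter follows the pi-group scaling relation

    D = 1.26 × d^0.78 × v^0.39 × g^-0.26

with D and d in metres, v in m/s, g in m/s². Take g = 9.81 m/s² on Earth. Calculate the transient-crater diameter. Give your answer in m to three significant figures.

D ≈ 182 m

In SI units: v = 11800 m/s.
d^0.78 = 11.6^0.78 = 6.765
v^0.39 = 11800^0.39 = 38.73
g^-0.26 = 9.81^-0.26 = 0.5523
D = 1.26 × 6.765 × 38.73 × 0.5523 = 182.3 m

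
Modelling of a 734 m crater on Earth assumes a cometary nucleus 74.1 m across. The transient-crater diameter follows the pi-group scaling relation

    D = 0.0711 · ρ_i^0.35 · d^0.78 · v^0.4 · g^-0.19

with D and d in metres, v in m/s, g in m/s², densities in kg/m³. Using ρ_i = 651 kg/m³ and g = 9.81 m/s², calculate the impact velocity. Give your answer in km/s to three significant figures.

Rearranging for v: v = [D / (0.0711 · 651^0.35 · 74.1^0.78 · 9.81^-0.19)]^(1/0.4).
651^0.35 = 9.655
74.1^0.78 = 28.74
9.81^-0.19 = 0.6480
Denominator = 0.0711 × 9.655 × 28.74 × 0.6480 = 12.78
D / 12.78 = 734 / 12.78 = 57.43
v = 57.43^(1/0.4) = 57.43^2.5 = 24995 m/s

v ≈ 25.0 km/s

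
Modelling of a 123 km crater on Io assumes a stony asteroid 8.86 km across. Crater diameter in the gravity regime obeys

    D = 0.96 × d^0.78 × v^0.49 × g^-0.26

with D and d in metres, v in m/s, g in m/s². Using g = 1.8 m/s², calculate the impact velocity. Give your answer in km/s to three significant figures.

Rearranging for v: v = [D / (0.96 · 8860^0.78 · 1.8^-0.26)]^(1/0.49).
D = 123000 m.
8860^0.78 = 1199
1.8^-0.26 = 0.8583
Denominator = 0.96 × 1199 × 0.8583 = 987.9
D / 987.9 = 123000 / 987.9 = 124.5
v = 124.5^(1/0.49) = 124.5^2.0408 = 18872 m/s

v ≈ 18.9 km/s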